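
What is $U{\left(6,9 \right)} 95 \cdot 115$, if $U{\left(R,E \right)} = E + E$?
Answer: $196650$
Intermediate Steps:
$U{\left(R,E \right)} = 2 E$
$U{\left(6,9 \right)} 95 \cdot 115 = 2 \cdot 9 \cdot 95 \cdot 115 = 18 \cdot 95 \cdot 115 = 1710 \cdot 115 = 196650$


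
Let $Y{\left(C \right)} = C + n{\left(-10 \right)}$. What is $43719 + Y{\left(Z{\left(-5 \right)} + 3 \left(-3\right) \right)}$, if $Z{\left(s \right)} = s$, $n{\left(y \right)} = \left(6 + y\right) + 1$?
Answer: $43702$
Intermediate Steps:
$n{\left(y \right)} = 7 + y$
$Y{\left(C \right)} = -3 + C$ ($Y{\left(C \right)} = C + \left(7 - 10\right) = C - 3 = -3 + C$)
$43719 + Y{\left(Z{\left(-5 \right)} + 3 \left(-3\right) \right)} = 43719 + \left(-3 + \left(-5 + 3 \left(-3\right)\right)\right) = 43719 - 17 = 43702$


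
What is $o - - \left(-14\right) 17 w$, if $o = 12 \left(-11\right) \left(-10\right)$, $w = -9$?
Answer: $3462$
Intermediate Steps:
$o = 1320$ ($o = \left(-132\right) \left(-10\right) = 1320$)
$o - - \left(-14\right) 17 w = 1320 - - \left(-14\right) 17 \left(-9\right) = 1320 - - \left(-238\right) \left(-9\right) = 1320 - \left(-1\right) 2142 = 1320 - -2142 = 1320 + 2142 = 3462$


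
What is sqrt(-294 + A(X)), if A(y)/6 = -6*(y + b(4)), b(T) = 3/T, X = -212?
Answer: sqrt(7311) ≈ 85.504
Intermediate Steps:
A(y) = -27 - 36*y (A(y) = 6*(-6*(y + 3/4)) = 6*(-6*(3/4 + y)) = 6*(-9/2 - 6*y) = -27 - 36*y)
sqrt(-294 + A(X)) = sqrt(-294 + (-27 - 36*(-212))) = sqrt(-294 + (-27 + 7632)) = sqrt(-294 + 7605) = sqrt(7311)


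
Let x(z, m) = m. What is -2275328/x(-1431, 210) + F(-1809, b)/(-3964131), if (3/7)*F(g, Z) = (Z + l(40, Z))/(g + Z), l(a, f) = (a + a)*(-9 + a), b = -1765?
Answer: -16118200790387641/1487619440370 ≈ -10835.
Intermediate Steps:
l(a, f) = 2*a*(-9 + a) (l(a, f) = (2*a)*(-9 + a) = 2*a*(-9 + a))
F(g, Z) = 7*(2480 + Z)/(3*(Z + g)) (F(g, Z) = 7*((Z + 2*40*(-9 + 40))/(g + Z))/3 = 7*((Z + 2*40*31)/(Z + g))/3 = 7*((Z + 2480)/(Z + g))/3 = 7*((2480 + Z)/(Z + g))/3 = 7*(2480 + Z)/(3*(Z + g)))
-2275328/x(-1431, 210) + F(-1809, b)/(-3964131) = -2275328/210 + (7*(2480 - 1765)/(3*(-1765 - 1809)))/(-3964131) = -2275328*1/210 + ((7/3)*715/(-3574))*(-1/3964131) = -1137664/105 + ((7/3)*(-1/3574)*715)*(-1/3964131) = -1137664/105 - 5005/10722*(-1/3964131) = -1137664/105 + 5005/42503412582 = -16118200790387641/1487619440370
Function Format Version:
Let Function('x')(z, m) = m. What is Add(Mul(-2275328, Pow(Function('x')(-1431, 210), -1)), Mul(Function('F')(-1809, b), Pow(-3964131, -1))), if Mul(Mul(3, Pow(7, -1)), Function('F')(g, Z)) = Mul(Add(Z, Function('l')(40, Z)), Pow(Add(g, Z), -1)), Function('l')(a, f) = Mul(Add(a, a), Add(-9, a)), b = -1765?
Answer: Rational(-16118200790387641, 1487619440370) ≈ -10835.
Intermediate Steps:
Function('l')(a, f) = Mul(2, a, Add(-9, a)) (Function('l')(a, f) = Mul(Mul(2, a), Add(-9, a)) = Mul(2, a, Add(-9, a)))
Function('F')(g, Z) = Mul(Rational(7, 3), Pow(Add(Z, g), -1), Add(2480, Z)) (Function('F')(g, Z) = Mul(Rational(7, 3), Mul(Add(Z, Mul(2, 40, Add(-9, 40))), Pow(Add(g, Z), -1))) = Mul(Rational(7, 3), Mul(Add(Z, Mul(2, 40, 31)), Pow(Add(Z, g), -1))) = Mul(Rational(7, 3), Mul(Add(Z, 2480), Pow(Add(Z, g), -1))) = Mul(Rational(7, 3), Mul(Add(2480, Z), Pow(Add(Z, g), -1))) = Mul(Rational(7, 3), Mul(Pow(Add(Z, g), -1), Add(2480, Z))) = Mul(Rational(7, 3), Pow(Add(Z, g), -1), Add(2480, Z)))
Add(Mul(-2275328, Pow(Function('x')(-1431, 210), -1)), Mul(Function('F')(-1809, b), Pow(-3964131, -1))) = Add(Mul(-2275328, Pow(210, -1)), Mul(Mul(Rational(7, 3), Pow(Add(-1765, -1809), -1), Add(2480, -1765)), Pow(-3964131, -1))) = Add(Mul(-2275328, Rational(1, 210)), Mul(Mul(Rational(7, 3), Pow(-3574, -1), 715), Rational(-1, 3964131))) = Add(Rational(-1137664, 105), Mul(Mul(Rational(7, 3), Rational(-1, 3574), 715), Rational(-1, 3964131))) = Add(Rational(-1137664, 105), Mul(Rational(-5005, 10722), Rational(-1, 3964131))) = Add(Rational(-1137664, 105), Rational(5005, 42503412582)) = Rational(-16118200790387641, 1487619440370)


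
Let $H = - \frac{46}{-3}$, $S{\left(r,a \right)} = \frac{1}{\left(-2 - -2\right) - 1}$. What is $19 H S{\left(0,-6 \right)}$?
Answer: $- \frac{874}{3} \approx -291.33$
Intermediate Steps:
$S{\left(r,a \right)} = -1$ ($S{\left(r,a \right)} = \frac{1}{\left(-2 + 2\right) - 1} = \frac{1}{0 - 1} = \frac{1}{-1} = -1$)
$H = \frac{46}{3}$ ($H = \left(-46\right) \left(- \frac{1}{3}\right) = \frac{46}{3} \approx 15.333$)
$19 H S{\left(0,-6 \right)} = 19 \cdot \frac{46}{3} \left(-1\right) = \frac{874}{3} \left(-1\right) = - \frac{874}{3}$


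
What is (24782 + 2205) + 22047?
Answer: 49034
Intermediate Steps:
(24782 + 2205) + 22047 = 26987 + 22047 = 49034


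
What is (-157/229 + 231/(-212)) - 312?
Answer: -15233159/48548 ≈ -313.78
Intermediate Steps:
(-157/229 + 231/(-212)) - 312 = (-157*1/229 + 231*(-1/212)) - 312 = (-157/229 - 231/212) - 312 = -86183/48548 - 312 = -15233159/48548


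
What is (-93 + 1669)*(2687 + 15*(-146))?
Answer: 783272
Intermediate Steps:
(-93 + 1669)*(2687 + 15*(-146)) = 1576*(2687 - 2190) = 1576*497 = 783272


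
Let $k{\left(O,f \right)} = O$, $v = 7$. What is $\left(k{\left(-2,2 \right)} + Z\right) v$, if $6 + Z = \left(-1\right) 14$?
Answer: $-154$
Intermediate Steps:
$Z = -20$ ($Z = -6 - 14 = -20$)
$\left(k{\left(-2,2 \right)} + Z\right) v = \left(-2 - 20\right) 7 = \left(-22\right) 7 = -154$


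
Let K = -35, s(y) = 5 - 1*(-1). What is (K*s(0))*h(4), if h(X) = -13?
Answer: 2730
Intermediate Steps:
s(y) = 6 (s(y) = 5 + 1 = 6)
(K*s(0))*h(4) = -35*6*(-13) = -210*(-13) = 2730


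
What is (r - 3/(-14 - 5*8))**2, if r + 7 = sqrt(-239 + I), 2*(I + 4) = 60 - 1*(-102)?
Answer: (125 - 162*I*sqrt(2))**2/324 ≈ -113.77 - 176.78*I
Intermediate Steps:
I = 77 (I = -4 + (60 - 1*(-102))/2 = -4 + (60 + 102)/2 = -4 + (1/2)*162 = -4 + 81 = 77)
r = -7 + 9*I*sqrt(2) (r = -7 + sqrt(-239 + 77) = -7 + sqrt(-162) = -7 + 9*I*sqrt(2) ≈ -7.0 + 12.728*I)
(r - 3/(-14 - 5*8))**2 = ((-7 + 9*I*sqrt(2)) - 3/(-14 - 5*8))**2 = ((-7 + 9*I*sqrt(2)) - 3/(-14 - 40))**2 = ((-7 + 9*I*sqrt(2)) - 3/(-54))**2 = ((-7 + 9*I*sqrt(2)) - 3*(-1/54))**2 = ((-7 + 9*I*sqrt(2)) + 1/18)**2 = (-125/18 + 9*I*sqrt(2))**2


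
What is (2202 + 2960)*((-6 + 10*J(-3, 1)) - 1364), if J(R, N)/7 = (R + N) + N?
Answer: -7433280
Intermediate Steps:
J(R, N) = 7*R + 14*N (J(R, N) = 7*((R + N) + N) = 7*((N + R) + N) = 7*(R + 2*N) = 7*R + 14*N)
(2202 + 2960)*((-6 + 10*J(-3, 1)) - 1364) = (2202 + 2960)*((-6 + 10*(7*(-3) + 14*1)) - 1364) = 5162*((-6 + 10*(-21 + 14)) - 1364) = 5162*((-6 + 10*(-7)) - 1364) = 5162*((-6 - 70) - 1364) = 5162*(-76 - 1364) = 5162*(-1440) = -7433280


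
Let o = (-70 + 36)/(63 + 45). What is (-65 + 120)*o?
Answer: -935/54 ≈ -17.315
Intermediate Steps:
o = -17/54 (o = -34/108 = -34*1/108 = -17/54 ≈ -0.31481)
(-65 + 120)*o = (-65 + 120)*(-17/54) = 55*(-17/54) = -935/54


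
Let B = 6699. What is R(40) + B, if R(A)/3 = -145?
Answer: 6264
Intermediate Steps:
R(A) = -435 (R(A) = 3*(-145) = -435)
R(40) + B = -435 + 6699 = 6264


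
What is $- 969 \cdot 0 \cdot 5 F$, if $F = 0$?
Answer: $0$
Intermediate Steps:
$- 969 \cdot 0 \cdot 5 F = - 969 \cdot 0 \cdot 5 \cdot 0 = - 969 \cdot 0 \cdot 0 = \left(-969\right) 0 = 0$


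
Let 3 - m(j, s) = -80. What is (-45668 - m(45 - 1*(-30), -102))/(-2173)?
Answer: 45751/2173 ≈ 21.054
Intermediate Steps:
m(j, s) = 83 (m(j, s) = 3 - 1*(-80) = 3 + 80 = 83)
(-45668 - m(45 - 1*(-30), -102))/(-2173) = (-45668 - 1*83)/(-2173) = (-45668 - 83)*(-1/2173) = -45751*(-1/2173) = 45751/2173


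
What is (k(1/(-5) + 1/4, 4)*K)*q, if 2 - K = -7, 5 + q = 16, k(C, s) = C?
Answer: 99/20 ≈ 4.9500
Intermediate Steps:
q = 11 (q = -5 + 16 = 11)
K = 9 (K = 2 - 1*(-7) = 2 + 7 = 9)
(k(1/(-5) + 1/4, 4)*K)*q = ((1/(-5) + 1/4)*9)*11 = ((1*(-⅕) + 1*(¼))*9)*11 = ((-⅕ + ¼)*9)*11 = ((1/20)*9)*11 = (9/20)*11 = 99/20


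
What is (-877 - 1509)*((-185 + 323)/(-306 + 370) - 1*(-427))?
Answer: -16383469/16 ≈ -1.0240e+6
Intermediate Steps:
(-877 - 1509)*((-185 + 323)/(-306 + 370) - 1*(-427)) = -2386*(138/64 + 427) = -2386*(138*(1/64) + 427) = -2386*(69/32 + 427) = -2386*13733/32 = -16383469/16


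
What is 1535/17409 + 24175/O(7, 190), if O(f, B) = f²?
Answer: 60133970/121863 ≈ 493.46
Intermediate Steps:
1535/17409 + 24175/O(7, 190) = 1535/17409 + 24175/(7²) = 1535*(1/17409) + 24175/49 = 1535/17409 + 24175*(1/49) = 1535/17409 + 24175/49 = 60133970/121863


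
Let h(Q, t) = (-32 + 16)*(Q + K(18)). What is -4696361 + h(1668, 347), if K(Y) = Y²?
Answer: -4728233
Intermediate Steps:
h(Q, t) = -5184 - 16*Q (h(Q, t) = (-32 + 16)*(Q + 18²) = -16*(Q + 324) = -16*(324 + Q) = -5184 - 16*Q)
-4696361 + h(1668, 347) = -4696361 + (-5184 - 16*1668) = -4696361 + (-5184 - 26688) = -4696361 - 31872 = -4728233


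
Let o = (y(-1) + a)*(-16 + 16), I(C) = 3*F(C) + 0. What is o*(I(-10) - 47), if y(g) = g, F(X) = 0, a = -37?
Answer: 0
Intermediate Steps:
I(C) = 0 (I(C) = 3*0 + 0 = 0 + 0 = 0)
o = 0 (o = (-1 - 37)*(-16 + 16) = -38*0 = 0)
o*(I(-10) - 47) = 0*(0 - 47) = 0*(-47) = 0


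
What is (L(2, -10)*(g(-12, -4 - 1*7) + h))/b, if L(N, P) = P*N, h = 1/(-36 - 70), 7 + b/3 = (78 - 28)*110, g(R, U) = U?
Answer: 3890/291129 ≈ 0.013362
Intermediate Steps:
b = 16479 (b = -21 + 3*((78 - 28)*110) = -21 + 3*(50*110) = -21 + 3*5500 = -21 + 16500 = 16479)
h = -1/106 (h = 1/(-106) = -1/106 ≈ -0.0094340)
L(N, P) = N*P
(L(2, -10)*(g(-12, -4 - 1*7) + h))/b = ((2*(-10))*((-4 - 1*7) - 1/106))/16479 = -20*((-4 - 7) - 1/106)*(1/16479) = -20*(-11 - 1/106)*(1/16479) = -20*(-1167/106)*(1/16479) = (11670/53)*(1/16479) = 3890/291129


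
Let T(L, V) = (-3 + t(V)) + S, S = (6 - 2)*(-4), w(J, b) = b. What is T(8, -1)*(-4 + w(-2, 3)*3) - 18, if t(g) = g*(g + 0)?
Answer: -108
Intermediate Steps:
t(g) = g² (t(g) = g*g = g²)
S = -16 (S = 4*(-4) = -16)
T(L, V) = -19 + V² (T(L, V) = (-3 + V²) - 16 = -19 + V²)
T(8, -1)*(-4 + w(-2, 3)*3) - 18 = (-19 + (-1)²)*(-4 + 3*3) - 18 = (-19 + 1)*(-4 + 9) - 18 = -18*5 - 18 = -90 - 18 = -108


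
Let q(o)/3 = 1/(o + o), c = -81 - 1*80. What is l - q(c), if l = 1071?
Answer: 344865/322 ≈ 1071.0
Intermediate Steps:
c = -161 (c = -81 - 80 = -161)
q(o) = 3/(2*o) (q(o) = 3/(o + o) = 3/((2*o)) = 3*(1/(2*o)) = 3/(2*o))
l - q(c) = 1071 - 3/(2*(-161)) = 1071 - 3*(-1)/(2*161) = 1071 - 1*(-3/322) = 1071 + 3/322 = 344865/322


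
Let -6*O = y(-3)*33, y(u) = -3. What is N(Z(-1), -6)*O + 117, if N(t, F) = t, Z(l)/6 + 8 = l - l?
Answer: -675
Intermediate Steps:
Z(l) = -48 (Z(l) = -48 + 6*(l - l) = -48 + 6*0 = -48 + 0 = -48)
O = 33/2 (O = -(-1)*33/2 = -1/6*(-99) = 33/2 ≈ 16.500)
N(Z(-1), -6)*O + 117 = -48*33/2 + 117 = -792 + 117 = -675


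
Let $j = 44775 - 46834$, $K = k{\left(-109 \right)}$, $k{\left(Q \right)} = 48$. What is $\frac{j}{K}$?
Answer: $- \frac{2059}{48} \approx -42.896$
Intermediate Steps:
$K = 48$
$j = -2059$
$\frac{j}{K} = - \frac{2059}{48}$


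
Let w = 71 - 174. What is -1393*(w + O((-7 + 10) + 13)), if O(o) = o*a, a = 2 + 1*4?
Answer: 9751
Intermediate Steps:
a = 6 (a = 2 + 4 = 6)
O(o) = 6*o (O(o) = o*6 = 6*o)
w = -103
-1393*(w + O((-7 + 10) + 13)) = -1393*(-103 + 6*((-7 + 10) + 13)) = -1393*(-103 + 6*(3 + 13)) = -1393*(-103 + 6*16) = -1393*(-103 + 96) = -1393*(-7) = 9751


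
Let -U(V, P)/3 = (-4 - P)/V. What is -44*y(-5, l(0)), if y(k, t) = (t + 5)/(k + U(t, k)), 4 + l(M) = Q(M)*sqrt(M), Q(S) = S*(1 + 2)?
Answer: 176/17 ≈ 10.353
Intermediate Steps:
Q(S) = 3*S (Q(S) = S*3 = 3*S)
U(V, P) = -3*(-4 - P)/V
l(M) = -4 + 3*M**(3/2) (l(M) = -4 + (3*M)*sqrt(M) = -4 + 3*M**(3/2))
y(k, t) = (5 + t)/(k + 3*(4 + k)/t) (y(k, t) = (t + 5)/(k + 3*(4 + k)/t) = (5 + t)/(k + 3*(4 + k)/t))
-44*y(-5, l(0)) = -44*(-4 + 3*0**(3/2))*(5 + (-4 + 3*0**(3/2)))/(12 + 3*(-5) - 5*(-4 + 3*0**(3/2))) = -44*(-4 + 3*0)*(5 + (-4 + 3*0))/(12 - 15 - 5*(-4 + 3*0)) = -44*(-4 + 0)*(5 + (-4 + 0))/(12 - 15 - 5*(-4 + 0)) = -(-176)*(5 - 4)/(12 - 15 - 5*(-4)) = -(-176)/(12 - 15 + 20) = -(-176)/17 = -44*(-4/17) = 176/17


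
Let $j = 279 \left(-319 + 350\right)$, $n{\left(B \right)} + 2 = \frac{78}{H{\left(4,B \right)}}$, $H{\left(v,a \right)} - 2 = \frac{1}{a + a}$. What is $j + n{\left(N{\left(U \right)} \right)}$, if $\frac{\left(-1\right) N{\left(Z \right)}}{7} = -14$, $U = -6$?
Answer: $\frac{1137853}{131} \approx 8685.9$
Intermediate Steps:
$N{\left(Z \right)} = 98$ ($N{\left(Z \right)} = \left(-7\right) \left(-14\right) = 98$)
$H{\left(v,a \right)} = 2 + \frac{1}{2 a}$ ($H{\left(v,a \right)} = 2 + \frac{1}{a + a} = 2 + \frac{1}{2 a}$)
$n{\left(B \right)} = -2 + \frac{78}{2 + \frac{1}{2 B}}$
$j = 8649$ ($j = 279 \cdot 31 = 8649$)
$j + n{\left(N{\left(U \right)} \right)} = 8649 + \frac{2 \left(-1 + 74 \cdot 98\right)}{1 + 4 \cdot 98} = 8649 + \frac{2 \left(-1 + 7252\right)}{1 + 392} = 8649 + 2 \cdot \frac{1}{393} \cdot 7251 = 8649 + \frac{4834}{131} = \frac{1137853}{131}$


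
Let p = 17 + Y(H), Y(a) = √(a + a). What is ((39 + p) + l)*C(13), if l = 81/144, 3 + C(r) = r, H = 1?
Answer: 4525/8 + 10*√2 ≈ 579.77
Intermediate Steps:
C(r) = -3 + r
Y(a) = √2*√a (Y(a) = √(2*a) = √2*√a)
p = 17 + √2 (p = 17 + √2*√1 = 17 + √2*1 = 17 + √2 ≈ 18.414)
l = 9/16 (l = 81*(1/144) = 9/16 ≈ 0.56250)
((39 + p) + l)*C(13) = ((39 + (17 + √2)) + 9/16)*(-3 + 13) = ((56 + √2) + 9/16)*10 = (905/16 + √2)*10 = 4525/8 + 10*√2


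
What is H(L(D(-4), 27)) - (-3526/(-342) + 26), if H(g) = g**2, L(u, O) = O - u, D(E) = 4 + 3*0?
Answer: 84250/171 ≈ 492.69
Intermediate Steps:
D(E) = 4 (D(E) = 4 + 0 = 4)
H(L(D(-4), 27)) - (-3526/(-342) + 26) = (27 - 1*4)**2 - (-3526/(-342) + 26) = (27 - 4)**2 - (-3526*(-1)/342 + 26) = 23**2 - (-43*(-41/171) + 26) = 529 - (1763/171 + 26) = 529 - 1*6209/171 = 529 - 6209/171 = 84250/171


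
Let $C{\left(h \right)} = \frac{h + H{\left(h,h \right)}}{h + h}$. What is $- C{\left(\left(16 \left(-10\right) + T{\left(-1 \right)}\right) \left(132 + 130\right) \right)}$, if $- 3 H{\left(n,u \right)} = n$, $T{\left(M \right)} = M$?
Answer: $- \frac{1}{3} \approx -0.33333$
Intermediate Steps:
$H{\left(n,u \right)} = - \frac{n}{3}$
$C{\left(h \right)} = \frac{1}{3}$ ($C{\left(h \right)} = \frac{h - \frac{h}{3}}{h + h} = \frac{\frac{2}{3} h}{2 h} = \frac{2 h}{3} \frac{1}{2 h} = \frac{1}{3}$)
$- C{\left(\left(16 \left(-10\right) + T{\left(-1 \right)}\right) \left(132 + 130\right) \right)} = \left(-1\right) \frac{1}{3} = - \frac{1}{3}$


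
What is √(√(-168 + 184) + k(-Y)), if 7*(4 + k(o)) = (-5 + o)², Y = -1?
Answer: 4*√7/7 ≈ 1.5119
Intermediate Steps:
k(o) = -4 + (-5 + o)²/7
√(√(-168 + 184) + k(-Y)) = √(√(-168 + 184) + (-4 + (-5 - 1*(-1))²/7)) = √(√16 + (-4 + (-5 + 1)²/7)) = √(4 + (-4 + (⅐)*(-4)²)) = √(4 + (-4 + (⅐)*16)) = √(4 + (-4 + 16/7)) = √(4 - 12/7) = √(16/7) = 4*√7/7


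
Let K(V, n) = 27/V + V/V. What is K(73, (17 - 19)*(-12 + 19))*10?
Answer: 1000/73 ≈ 13.699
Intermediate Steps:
K(V, n) = 1 + 27/V (K(V, n) = 27/V + 1 = 1 + 27/V)
K(73, (17 - 19)*(-12 + 19))*10 = ((27 + 73)/73)*10 = ((1/73)*100)*10 = (100/73)*10 = 1000/73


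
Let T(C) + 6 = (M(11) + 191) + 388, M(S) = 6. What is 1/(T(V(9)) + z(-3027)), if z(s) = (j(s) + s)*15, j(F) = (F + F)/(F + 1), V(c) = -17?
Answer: -1513/67776333 ≈ -2.2323e-5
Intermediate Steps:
j(F) = 2*F/(1 + F) (j(F) = (2*F)/(1 + F) = 2*F/(1 + F))
T(C) = 579 (T(C) = -6 + ((6 + 191) + 388) = -6 + (197 + 388) = -6 + 585 = 579)
z(s) = 15*s + 30*s/(1 + s) (z(s) = (2*s/(1 + s) + s)*15 = (s + 2*s/(1 + s))*15 = 15*s + 30*s/(1 + s))
1/(T(V(9)) + z(-3027)) = 1/(579 + 15*(-3027)*(3 - 3027)/(1 - 3027)) = 1/(579 + 15*(-3027)*(-3024)/(-3026)) = 1/(579 + 15*(-3027)*(-1/3026)*(-3024)) = 1/(579 - 68652360/1513) = 1/(-67776333/1513) = -1513/67776333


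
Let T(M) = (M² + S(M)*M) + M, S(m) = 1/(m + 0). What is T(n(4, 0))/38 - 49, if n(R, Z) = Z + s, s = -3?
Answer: -1855/38 ≈ -48.816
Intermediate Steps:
S(m) = 1/m
n(R, Z) = -3 + Z (n(R, Z) = Z - 3 = -3 + Z)
T(M) = 1 + M + M² (T(M) = (M² + M/M) + M = (M² + 1) + M = (1 + M²) + M = 1 + M + M²)
T(n(4, 0))/38 - 49 = (1 + (-3 + 0)*(1 + (-3 + 0)))/38 - 49 = (1 - 3*(1 - 3))/38 - 49 = (1 - 3*(-2))/38 - 49 = (1 + 6)/38 - 49 = (1/38)*7 - 49 = 7/38 - 49 = -1855/38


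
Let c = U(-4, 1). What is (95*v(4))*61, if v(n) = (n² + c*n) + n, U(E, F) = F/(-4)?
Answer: 110105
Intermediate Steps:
U(E, F) = -F/4 (U(E, F) = F*(-¼) = -F/4)
c = -¼ (c = -¼*1 = -¼ ≈ -0.25000)
v(n) = n² + 3*n/4 (v(n) = (n² - n/4) + n = n² + 3*n/4)
(95*v(4))*61 = (95*((¼)*4*(3 + 4*4)))*61 = (95*((¼)*4*(3 + 16)))*61 = (95*((¼)*4*19))*61 = (95*19)*61 = 1805*61 = 110105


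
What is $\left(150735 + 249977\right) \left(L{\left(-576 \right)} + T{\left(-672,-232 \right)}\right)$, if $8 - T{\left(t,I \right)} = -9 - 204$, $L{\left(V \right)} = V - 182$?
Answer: $-215182344$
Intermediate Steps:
$L{\left(V \right)} = -182 + V$
$T{\left(t,I \right)} = 221$ ($T{\left(t,I \right)} = 8 - \left(-9 - 204\right) = 8 - -213 = 8 + 213 = 221$)
$\left(150735 + 249977\right) \left(L{\left(-576 \right)} + T{\left(-672,-232 \right)}\right) = \left(150735 + 249977\right) \left(\left(-182 - 576\right) + 221\right) = 400712 \left(-758 + 221\right) = 400712 \left(-537\right) = -215182344$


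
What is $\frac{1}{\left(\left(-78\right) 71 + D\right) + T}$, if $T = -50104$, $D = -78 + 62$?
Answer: $- \frac{1}{55658} \approx -1.7967 \cdot 10^{-5}$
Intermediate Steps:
$D = -16$
$\frac{1}{\left(\left(-78\right) 71 + D\right) + T} = \frac{1}{\left(\left(-78\right) 71 - 16\right) - 50104} = \frac{1}{\left(-5538 - 16\right) - 50104} = \frac{1}{-5554 - 50104} = \frac{1}{-55658} = - \frac{1}{55658}$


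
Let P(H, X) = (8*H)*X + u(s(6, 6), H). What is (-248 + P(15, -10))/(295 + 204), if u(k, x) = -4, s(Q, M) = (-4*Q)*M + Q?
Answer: -1452/499 ≈ -2.9098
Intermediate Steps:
s(Q, M) = Q - 4*M*Q (s(Q, M) = -4*M*Q + Q = Q - 4*M*Q)
P(H, X) = -4 + 8*H*X (P(H, X) = (8*H)*X - 4 = 8*H*X - 4 = -4 + 8*H*X)
(-248 + P(15, -10))/(295 + 204) = (-248 + (-4 + 8*15*(-10)))/(295 + 204) = (-248 + (-4 - 1200))/499 = (-248 - 1204)*(1/499) = -1452*1/499 = -1452/499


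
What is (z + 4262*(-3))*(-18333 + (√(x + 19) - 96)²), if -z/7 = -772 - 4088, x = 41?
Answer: -192316338 - 8153856*√15 ≈ -2.2390e+8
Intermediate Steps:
z = 34020 (z = -7*(-772 - 4088) = -7*(-4860) = 34020)
(z + 4262*(-3))*(-18333 + (√(x + 19) - 96)²) = (34020 + 4262*(-3))*(-18333 + (√(41 + 19) - 96)²) = (34020 - 12786)*(-18333 + (√60 - 96)²) = 21234*(-18333 + (2*√15 - 96)²) = 21234*(-18333 + (-96 + 2*√15)²) = -389282922 + 21234*(-96 + 2*√15)²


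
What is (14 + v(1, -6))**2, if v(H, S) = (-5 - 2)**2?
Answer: 3969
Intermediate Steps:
v(H, S) = 49 (v(H, S) = (-7)**2 = 49)
(14 + v(1, -6))**2 = (14 + 49)**2 = 63**2 = 3969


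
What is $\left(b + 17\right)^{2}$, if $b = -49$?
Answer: $1024$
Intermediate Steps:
$\left(b + 17\right)^{2} = \left(-49 + 17\right)^{2} = \left(-32\right)^{2} = 1024$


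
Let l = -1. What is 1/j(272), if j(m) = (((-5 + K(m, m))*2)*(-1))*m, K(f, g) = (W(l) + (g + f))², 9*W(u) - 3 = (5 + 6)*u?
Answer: -81/12997323616 ≈ -6.2320e-9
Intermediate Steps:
W(u) = ⅓ + 11*u/9 (W(u) = ⅓ + ((5 + 6)*u)/9 = ⅓ + (11*u)/9 = ⅓ + 11*u/9)
K(f, g) = (-8/9 + f + g)² (K(f, g) = ((⅓ + (11/9)*(-1)) + (g + f))² = ((⅓ - 11/9) + (f + g))² = (-8/9 + (f + g))² = (-8/9 + f + g)²)
j(m) = m*(10 - 2*(-8 + 18*m)²/81) (j(m) = (((-5 + (-8 + 9*m + 9*m)²/81)*2)*(-1))*m = (((-5 + (-8 + 18*m)²/81)*2)*(-1))*m = ((-10 + 2*(-8 + 18*m)²/81)*(-1))*m = (10 - 2*(-8 + 18*m)²/81)*m = m*(10 - 2*(-8 + 18*m)²/81))
1/j(272) = 1/((2/81)*272*(341 - 324*272² + 288*272)) = 1/((2/81)*272*(341 - 324*73984 + 78336)) = 1/((2/81)*272*(341 - 23970816 + 78336)) = 1/((2/81)*272*(-23892139)) = 1/(-12997323616/81) = -81/12997323616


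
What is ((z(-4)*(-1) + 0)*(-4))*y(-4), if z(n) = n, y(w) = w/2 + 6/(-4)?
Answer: 56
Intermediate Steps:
y(w) = -3/2 + w/2 (y(w) = w*(½) + 6*(-¼) = w/2 - 3/2 = -3/2 + w/2)
((z(-4)*(-1) + 0)*(-4))*y(-4) = ((-4*(-1) + 0)*(-4))*(-3/2 + (½)*(-4)) = ((4 + 0)*(-4))*(-3/2 - 2) = (4*(-4))*(-7/2) = -16*(-7/2) = 56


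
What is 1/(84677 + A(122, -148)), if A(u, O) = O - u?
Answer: 1/84407 ≈ 1.1847e-5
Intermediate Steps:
1/(84677 + A(122, -148)) = 1/(84677 + (-148 - 1*122)) = 1/(84677 + (-148 - 122)) = 1/(84677 - 270) = 1/84407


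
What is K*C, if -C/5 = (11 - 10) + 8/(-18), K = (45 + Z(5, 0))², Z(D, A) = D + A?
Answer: -62500/9 ≈ -6944.4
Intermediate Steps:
Z(D, A) = A + D
K = 2500 (K = (45 + (0 + 5))² = (45 + 5)² = 50² = 2500)
C = -25/9 (C = -5*((11 - 10) + 8/(-18)) = -5*(1 + 8*(-1/18)) = -5*(1 - 4/9) = -5*5/9 = -25/9 ≈ -2.7778)
K*C = 2500*(-25/9) = -62500/9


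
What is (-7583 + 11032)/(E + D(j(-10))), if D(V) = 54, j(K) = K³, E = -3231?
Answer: -3449/3177 ≈ -1.0856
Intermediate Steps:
(-7583 + 11032)/(E + D(j(-10))) = (-7583 + 11032)/(-3231 + 54) = 3449/(-3177) = 3449*(-1/3177) = -3449/3177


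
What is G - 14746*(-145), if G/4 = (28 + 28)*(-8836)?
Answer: 158906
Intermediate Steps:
G = -1979264 (G = 4*((28 + 28)*(-8836)) = 4*(56*(-8836)) = 4*(-494816) = -1979264)
G - 14746*(-145) = -1979264 - 14746*(-145) = -1979264 - 1*(-2138170) = -1979264 + 2138170 = 158906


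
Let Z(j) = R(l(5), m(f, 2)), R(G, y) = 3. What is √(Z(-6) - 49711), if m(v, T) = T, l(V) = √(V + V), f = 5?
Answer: 34*I*√43 ≈ 222.95*I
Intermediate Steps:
l(V) = √2*√V (l(V) = √(2*V) = √2*√V)
Z(j) = 3
√(Z(-6) - 49711) = √(3 - 49711) = √(-49708) = 34*I*√43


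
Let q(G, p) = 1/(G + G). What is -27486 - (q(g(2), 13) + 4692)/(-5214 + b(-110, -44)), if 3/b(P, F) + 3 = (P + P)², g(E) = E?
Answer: -27742575537227/1009367820 ≈ -27485.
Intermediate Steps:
q(G, p) = 1/(2*G)
b(P, F) = 3/(-3 + 4*P²) (b(P, F) = 3/(-3 + (P + P)²) = 3/(-3 + (2*P)²) = 3/(-3 + 4*P²))
-27486 - (q(g(2), 13) + 4692)/(-5214 + b(-110, -44)) = -27486 - ((½)/2 + 4692)/(-5214 + 3/(-3 + 4*(-110)²)) = -27486 - ((½)*(½) + 4692)/(-5214 + 3/(-3 + 4*12100)) = -27486 - (¼ + 4692)/(-5214 + 3/(-3 + 48400)) = -27486 - 18769/(4*(-5214 + 3/48397)) = -27486 - 18769/(4*(-252341955/48397)) = -27486 - 18769*(-48397)/(4*252341955) = -27486 - 1*(-908363293/1009367820) = -27486 + 908363293/1009367820 = -27742575537227/1009367820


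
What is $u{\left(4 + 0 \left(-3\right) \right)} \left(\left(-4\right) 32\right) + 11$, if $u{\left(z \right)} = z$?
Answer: $-501$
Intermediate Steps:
$u{\left(4 + 0 \left(-3\right) \right)} \left(\left(-4\right) 32\right) + 11 = \left(4 + 0 \left(-3\right)\right) \left(\left(-4\right) 32\right) + 11 = \left(4 + 0\right) \left(-128\right) + 11 = 4 \left(-128\right) + 11 = -512 + 11 = -501$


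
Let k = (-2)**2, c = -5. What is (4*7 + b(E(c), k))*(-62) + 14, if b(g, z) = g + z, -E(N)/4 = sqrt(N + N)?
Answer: -1970 + 248*I*sqrt(10) ≈ -1970.0 + 784.25*I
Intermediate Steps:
k = 4
E(N) = -4*sqrt(2)*sqrt(N) (E(N) = -4*sqrt(N + N) = -4*sqrt(2)*sqrt(N))
(4*7 + b(E(c), k))*(-62) + 14 = (4*7 + (-4*sqrt(2)*sqrt(-5) + 4))*(-62) + 14 = (28 + (-4*sqrt(2)*I*sqrt(5) + 4))*(-62) + 14 = (28 + (-4*I*sqrt(10) + 4))*(-62) + 14 = (28 + (4 - 4*I*sqrt(10)))*(-62) + 14 = (32 - 4*I*sqrt(10))*(-62) + 14 = (-1984 + 248*I*sqrt(10)) + 14 = -1970 + 248*I*sqrt(10)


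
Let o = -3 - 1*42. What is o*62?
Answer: -2790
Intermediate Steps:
o = -45 (o = -3 - 42 = -45)
o*62 = -45*62 = -2790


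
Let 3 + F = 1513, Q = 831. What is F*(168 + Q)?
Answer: 1508490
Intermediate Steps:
F = 1510 (F = -3 + 1513 = 1510)
F*(168 + Q) = 1510*(168 + 831) = 1510*999 = 1508490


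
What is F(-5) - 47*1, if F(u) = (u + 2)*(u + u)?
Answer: -17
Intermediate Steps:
F(u) = 2*u*(2 + u) (F(u) = (2 + u)*(2*u) = 2*u*(2 + u))
F(-5) - 47*1 = 2*(-5)*(2 - 5) - 47*1 = 2*(-5)*(-3) - 47 = 30 - 47 = -17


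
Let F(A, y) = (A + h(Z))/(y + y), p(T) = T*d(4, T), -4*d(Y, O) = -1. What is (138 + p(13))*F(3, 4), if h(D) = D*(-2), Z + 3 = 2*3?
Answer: -1695/32 ≈ -52.969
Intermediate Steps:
Z = 3 (Z = -3 + 2*3 = -3 + 6 = 3)
d(Y, O) = 1/4 (d(Y, O) = -1/4*(-1) = 1/4)
p(T) = T/4 (p(T) = T*(1/4) = T/4)
h(D) = -2*D
F(A, y) = (-6 + A)/(2*y) (F(A, y) = (A - 2*3)/(y + y) = (A - 6)/((2*y)) = (-6 + A)*(1/(2*y)) = (-6 + A)/(2*y))
(138 + p(13))*F(3, 4) = (138 + (1/4)*13)*((1/2)*(-6 + 3)/4) = (138 + 13/4)*((1/2)*(1/4)*(-3)) = (565/4)*(-3/8) = -1695/32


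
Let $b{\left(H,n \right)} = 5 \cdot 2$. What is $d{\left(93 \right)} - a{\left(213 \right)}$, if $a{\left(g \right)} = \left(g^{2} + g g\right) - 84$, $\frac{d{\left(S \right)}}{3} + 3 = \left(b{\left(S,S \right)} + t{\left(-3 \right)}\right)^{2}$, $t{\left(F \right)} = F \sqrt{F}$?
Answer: $-90444 - 180 i \sqrt{3} \approx -90444.0 - 311.77 i$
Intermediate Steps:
$b{\left(H,n \right)} = 10$
$t{\left(F \right)} = F^{\frac{3}{2}}$
$d{\left(S \right)} = -9 + 3 \left(10 - 3 i \sqrt{3}\right)^{2}$ ($d{\left(S \right)} = -9 + 3 \left(10 + \left(-3\right)^{\frac{3}{2}}\right)^{2} = -9 + 3 \left(10 - 3 i \sqrt{3}\right)^{2}$)
$a{\left(g \right)} = -84 + 2 g^{2}$ ($a{\left(g \right)} = \left(g^{2} + g^{2}\right) - 84 = 2 g^{2} - 84 = -84 + 2 g^{2}$)
$d{\left(93 \right)} - a{\left(213 \right)} = \left(210 - 180 i \sqrt{3}\right) - \left(-84 + 2 \cdot 213^{2}\right) = \left(210 - 180 i \sqrt{3}\right) - \left(-84 + 2 \cdot 45369\right) = \left(210 - 180 i \sqrt{3}\right) - \left(-84 + 90738\right) = \left(210 - 180 i \sqrt{3}\right) - 90654 = -90444 - 180 i \sqrt{3}$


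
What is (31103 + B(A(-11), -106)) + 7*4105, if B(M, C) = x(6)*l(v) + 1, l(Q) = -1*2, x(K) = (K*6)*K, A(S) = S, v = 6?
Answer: 59407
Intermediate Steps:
x(K) = 6*K² (x(K) = (6*K)*K = 6*K²)
l(Q) = -2
B(M, C) = -431 (B(M, C) = (6*6²)*(-2) + 1 = (6*36)*(-2) + 1 = 216*(-2) + 1 = -432 + 1 = -431)
(31103 + B(A(-11), -106)) + 7*4105 = (31103 - 431) + 7*4105 = 30672 + 28735 = 59407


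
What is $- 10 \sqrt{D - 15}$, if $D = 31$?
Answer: $-40$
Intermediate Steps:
$- 10 \sqrt{D - 15} = - 10 \sqrt{31 - 15} = - 10 \sqrt{16} = \left(-10\right) 4 = -40$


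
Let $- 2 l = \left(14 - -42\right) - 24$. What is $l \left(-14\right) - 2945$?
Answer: $-2721$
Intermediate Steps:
$l = -16$ ($l = - \frac{\left(14 - -42\right) - 24}{2} = - \frac{\left(14 + 42\right) - 24}{2} = - \frac{56 - 24}{2} = \left(- \frac{1}{2}\right) 32 = -16$)
$l \left(-14\right) - 2945 = \left(-16\right) \left(-14\right) - 2945 = 224 - 2945 = -2721$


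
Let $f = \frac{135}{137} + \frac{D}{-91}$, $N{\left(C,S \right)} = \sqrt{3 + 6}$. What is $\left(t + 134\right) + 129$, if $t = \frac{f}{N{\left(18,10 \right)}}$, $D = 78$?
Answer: $\frac{252258}{959} \approx 263.04$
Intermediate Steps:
$N{\left(C,S \right)} = 3$ ($N{\left(C,S \right)} = \sqrt{9} = 3$)
$f = \frac{123}{959}$ ($f = \frac{135}{137} + \frac{78}{-91} = 135 \cdot \frac{1}{137} + 78 \left(- \frac{1}{91}\right) = \frac{135}{137} - \frac{6}{7} = \frac{123}{959} \approx 0.12826$)
$t = \frac{41}{959}$ ($t = \frac{123}{959 \cdot 3} = \frac{123}{959} \cdot \frac{1}{3} = \frac{41}{959} \approx 0.042753$)
$\left(t + 134\right) + 129 = \left(\frac{41}{959} + 134\right) + 129 = \frac{128547}{959} + 129 = \frac{252258}{959}$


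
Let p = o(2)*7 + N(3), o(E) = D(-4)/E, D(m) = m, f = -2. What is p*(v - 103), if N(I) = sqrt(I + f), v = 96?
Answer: 91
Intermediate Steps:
o(E) = -4/E
N(I) = sqrt(-2 + I) (N(I) = sqrt(I - 2) = sqrt(-2 + I))
p = -13 (p = -4/2*7 + sqrt(-2 + 3) = -4*1/2*7 + sqrt(1) = -2*7 + 1 = -14 + 1 = -13)
p*(v - 103) = -13*(96 - 103) = -13*(-7) = 91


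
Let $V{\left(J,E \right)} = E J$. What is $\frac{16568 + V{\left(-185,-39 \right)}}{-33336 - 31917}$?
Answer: $- \frac{23783}{65253} \approx -0.36447$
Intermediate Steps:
$\frac{16568 + V{\left(-185,-39 \right)}}{-33336 - 31917} = \frac{16568 - -7215}{-33336 - 31917} = \frac{16568 + 7215}{-65253} = 23783 \left(- \frac{1}{65253}\right) = - \frac{23783}{65253}$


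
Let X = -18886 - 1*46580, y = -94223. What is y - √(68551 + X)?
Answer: -94223 - √3085 ≈ -94279.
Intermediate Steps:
X = -65466 (X = -18886 - 46580 = -65466)
y - √(68551 + X) = -94223 - √(68551 - 65466) = -94223 - √3085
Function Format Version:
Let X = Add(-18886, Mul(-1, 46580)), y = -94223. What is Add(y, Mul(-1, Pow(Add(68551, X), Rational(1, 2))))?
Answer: Add(-94223, Mul(-1, Pow(3085, Rational(1, 2)))) ≈ -94279.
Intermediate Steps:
X = -65466 (X = Add(-18886, -46580) = -65466)
Add(y, Mul(-1, Pow(Add(68551, X), Rational(1, 2)))) = Add(-94223, Mul(-1, Pow(Add(68551, -65466), Rational(1, 2)))) = Add(-94223, Mul(-1, Pow(3085, Rational(1, 2))))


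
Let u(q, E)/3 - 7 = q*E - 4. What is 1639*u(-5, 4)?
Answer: -83589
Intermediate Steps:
u(q, E) = 9 + 3*E*q (u(q, E) = 21 + 3*(q*E - 4) = 21 + 3*(E*q - 4) = 21 + 3*(-4 + E*q) = 21 + (-12 + 3*E*q) = 9 + 3*E*q)
1639*u(-5, 4) = 1639*(9 + 3*4*(-5)) = 1639*(9 - 60) = 1639*(-51) = -83589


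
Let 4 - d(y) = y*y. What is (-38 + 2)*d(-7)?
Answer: 1620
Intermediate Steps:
d(y) = 4 - y**2 (d(y) = 4 - y*y = 4 - y**2)
(-38 + 2)*d(-7) = (-38 + 2)*(4 - 1*(-7)**2) = -36*(4 - 1*49) = -36*(4 - 49) = -36*(-45) = 1620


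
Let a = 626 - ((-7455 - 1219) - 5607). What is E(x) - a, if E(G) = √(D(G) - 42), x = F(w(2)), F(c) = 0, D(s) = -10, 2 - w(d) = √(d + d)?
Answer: -14907 + 2*I*√13 ≈ -14907.0 + 7.2111*I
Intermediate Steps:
w(d) = 2 - √2*√d (w(d) = 2 - √(d + d) = 2 - √(2*d) = 2 - √2*√d)
x = 0
E(G) = 2*I*√13 (E(G) = √(-10 - 42) = √(-52) = 2*I*√13)
a = 14907 (a = 626 - (-8674 - 5607) = 626 - 1*(-14281) = 626 + 14281 = 14907)
E(x) - a = 2*I*√13 - 1*14907 = 2*I*√13 - 14907 = -14907 + 2*I*√13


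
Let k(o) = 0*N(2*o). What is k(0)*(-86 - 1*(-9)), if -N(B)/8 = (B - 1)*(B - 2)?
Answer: 0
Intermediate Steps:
N(B) = -8*(-1 + B)*(-2 + B) (N(B) = -8*(B - 1)*(B - 2) = -8*(-1 + B)*(-2 + B))
k(o) = 0 (k(o) = 0*(-16 - 8*4*o**2 + 24*(2*o)) = 0*(-16 - 32*o**2 + 48*o) = 0)
k(0)*(-86 - 1*(-9)) = 0*(-86 - 1*(-9)) = 0*(-86 + 9) = 0*(-77) = 0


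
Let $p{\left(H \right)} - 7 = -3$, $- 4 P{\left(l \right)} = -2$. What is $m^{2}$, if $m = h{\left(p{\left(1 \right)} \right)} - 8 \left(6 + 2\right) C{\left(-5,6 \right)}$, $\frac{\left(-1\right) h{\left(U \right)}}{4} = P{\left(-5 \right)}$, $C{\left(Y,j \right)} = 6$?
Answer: $148996$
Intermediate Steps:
$P{\left(l \right)} = \frac{1}{2}$ ($P{\left(l \right)} = \left(- \frac{1}{4}\right) \left(-2\right) = \frac{1}{2}$)
$p{\left(H \right)} = 4$ ($p{\left(H \right)} = 7 - 3 = 4$)
$h{\left(U \right)} = -2$ ($h{\left(U \right)} = \left(-4\right) \frac{1}{2} = -2$)
$m = -386$ ($m = -2 - 8 \left(6 + 2\right) 6 = -2 - 8 \cdot 8 \cdot 6 = -2 - 384 = -386$)
$m^{2} = \left(-386\right)^{2} = 148996$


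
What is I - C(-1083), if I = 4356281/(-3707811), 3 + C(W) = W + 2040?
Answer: -3541607975/3707811 ≈ -955.17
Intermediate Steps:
C(W) = 2037 + W (C(W) = -3 + (W + 2040) = -3 + (2040 + W) = 2037 + W)
I = -4356281/3707811 (I = 4356281*(-1/3707811) = -4356281/3707811 ≈ -1.1749)
I - C(-1083) = -4356281/3707811 - (2037 - 1083) = -4356281/3707811 - 1*954 = -4356281/3707811 - 954 = -3541607975/3707811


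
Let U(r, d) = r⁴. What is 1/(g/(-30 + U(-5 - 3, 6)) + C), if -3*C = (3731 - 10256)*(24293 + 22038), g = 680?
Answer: 2033/204865257865 ≈ 9.9236e-9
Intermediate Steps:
C = 100769925 (C = -(3731 - 10256)*(24293 + 22038)/3 = -(-2175)*46331 = -⅓*(-302309775) = 100769925)
1/(g/(-30 + U(-5 - 3, 6)) + C) = 1/(680/(-30 + (-5 - 3)⁴) + 100769925) = 1/(680/(-30 + (-8)⁴) + 100769925) = 1/(680/(-30 + 4096) + 100769925) = 1/(680/4066 + 100769925) = 1/((1/4066)*680 + 100769925) = 1/(340/2033 + 100769925) = 1/(204865257865/2033) = 2033/204865257865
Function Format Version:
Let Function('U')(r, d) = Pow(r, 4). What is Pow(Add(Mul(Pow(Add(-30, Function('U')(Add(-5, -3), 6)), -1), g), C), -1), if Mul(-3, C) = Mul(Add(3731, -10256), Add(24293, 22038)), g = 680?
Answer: Rational(2033, 204865257865) ≈ 9.9236e-9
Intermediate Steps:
C = 100769925 (C = Mul(Rational(-1, 3), Mul(Add(3731, -10256), Add(24293, 22038))) = Mul(Rational(-1, 3), Mul(-6525, 46331)) = Mul(Rational(-1, 3), -302309775) = 100769925)
Pow(Add(Mul(Pow(Add(-30, Function('U')(Add(-5, -3), 6)), -1), g), C), -1) = Pow(Add(Mul(Pow(Add(-30, Pow(Add(-5, -3), 4)), -1), 680), 100769925), -1) = Pow(Add(Mul(Pow(Add(-30, Pow(-8, 4)), -1), 680), 100769925), -1) = Pow(Add(Mul(Pow(Add(-30, 4096), -1), 680), 100769925), -1) = Pow(Add(Mul(Pow(4066, -1), 680), 100769925), -1) = Pow(Add(Mul(Rational(1, 4066), 680), 100769925), -1) = Pow(Add(Rational(340, 2033), 100769925), -1) = Pow(Rational(204865257865, 2033), -1) = Rational(2033, 204865257865)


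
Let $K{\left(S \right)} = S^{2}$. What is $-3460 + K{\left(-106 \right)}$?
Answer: $7776$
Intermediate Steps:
$-3460 + K{\left(-106 \right)} = -3460 + \left(-106\right)^{2} = -3460 + 11236 = 7776$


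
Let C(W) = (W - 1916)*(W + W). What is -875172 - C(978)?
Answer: 959556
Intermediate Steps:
C(W) = 2*W*(-1916 + W) (C(W) = (-1916 + W)*(2*W) = 2*W*(-1916 + W))
-875172 - C(978) = -875172 - 2*978*(-1916 + 978) = -875172 - 2*978*(-938) = -875172 - 1*(-1834728) = -875172 + 1834728 = 959556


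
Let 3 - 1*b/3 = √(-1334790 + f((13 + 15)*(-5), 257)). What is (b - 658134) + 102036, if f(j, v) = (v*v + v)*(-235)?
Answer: -556089 - 30*I*√169167 ≈ -5.5609e+5 - 12339.0*I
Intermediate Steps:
f(j, v) = -235*v - 235*v² (f(j, v) = (v² + v)*(-235) = (v + v²)*(-235) = -235*v - 235*v²)
b = 9 - 30*I*√169167 (b = 9 - 3*√(-1334790 - 235*257*(1 + 257)) = 9 - 3*√(-1334790 - 235*257*258) = 9 - 3*√(-1334790 - 15581910) = 9 - 30*I*√169167 ≈ 9.0 - 12339.0*I)
(b - 658134) + 102036 = ((9 - 30*I*√169167) - 658134) + 102036 = (-658125 - 30*I*√169167) + 102036 = -556089 - 30*I*√169167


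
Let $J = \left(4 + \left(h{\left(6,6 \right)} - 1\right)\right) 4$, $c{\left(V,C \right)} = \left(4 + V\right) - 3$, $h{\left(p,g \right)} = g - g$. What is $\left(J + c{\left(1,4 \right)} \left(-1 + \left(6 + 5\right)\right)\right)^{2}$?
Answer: $1024$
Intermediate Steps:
$h{\left(p,g \right)} = 0$
$c{\left(V,C \right)} = 1 + V$
$J = 12$ ($J = \left(4 + \left(0 - 1\right)\right) 4 = \left(4 - 1\right) 4 = 3 \cdot 4 = 12$)
$\left(J + c{\left(1,4 \right)} \left(-1 + \left(6 + 5\right)\right)\right)^{2} = \left(12 + \left(1 + 1\right) \left(-1 + \left(6 + 5\right)\right)\right)^{2} = \left(12 + 2 \left(-1 + 11\right)\right)^{2} = \left(12 + 2 \cdot 10\right)^{2} = \left(12 + 20\right)^{2} = 32^{2} = 1024$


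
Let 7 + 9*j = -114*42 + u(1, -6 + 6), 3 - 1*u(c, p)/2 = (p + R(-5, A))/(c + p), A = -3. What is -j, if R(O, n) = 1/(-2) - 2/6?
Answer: 14362/27 ≈ 531.93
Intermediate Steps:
R(O, n) = -⅚ (R(O, n) = 1*(-½) - 2*⅙ = -½ - ⅓ = -⅚)
u(c, p) = 6 - 2*(-⅚ + p)/(c + p) (u(c, p) = 6 - 2*(p - ⅚)/(c + p) = 6 - 2*(-⅚ + p)/(c + p))
j = -14362/27 (j = -7/9 + (-114*42 + (5/3 + 4*(-6 + 6) + 6*1)/(1 + (-6 + 6)))/9 = -7/9 + (-4788 + (5/3 + 4*0 + 6)/(1 + 0))/9 = -7/9 + (-4788 + (5/3 + 0 + 6)/1)/9 = -7/9 + (-4788 + 1*(23/3))/9 = -7/9 + (-4788 + 23/3)/9 = -7/9 + (⅑)*(-14341/3) = -7/9 - 14341/27 = -14362/27 ≈ -531.93)
-j = -1*(-14362/27) = 14362/27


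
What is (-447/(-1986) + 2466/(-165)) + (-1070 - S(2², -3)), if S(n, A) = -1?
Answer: -39458259/36410 ≈ -1083.7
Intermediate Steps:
(-447/(-1986) + 2466/(-165)) + (-1070 - S(2², -3)) = (-447/(-1986) + 2466/(-165)) + (-1070 - 1*(-1)) = (-447*(-1/1986) + 2466*(-1/165)) + (-1070 + 1) = (149/662 - 822/55) - 1069 = -535969/36410 - 1069 = -39458259/36410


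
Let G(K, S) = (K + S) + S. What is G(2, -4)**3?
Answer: -216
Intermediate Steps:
G(K, S) = K + 2*S
G(2, -4)**3 = (2 + 2*(-4))**3 = (2 - 8)**3 = (-6)**3 = -216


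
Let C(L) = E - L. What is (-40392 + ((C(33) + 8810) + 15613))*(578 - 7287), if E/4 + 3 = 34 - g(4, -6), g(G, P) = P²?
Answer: 107491598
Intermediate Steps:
E = -20 (E = -12 + 4*(34 - 1*(-6)²) = -12 + 4*(34 - 1*36) = -12 + 4*(34 - 36) = -12 + 4*(-2) = -12 - 8 = -20)
C(L) = -20 - L
(-40392 + ((C(33) + 8810) + 15613))*(578 - 7287) = (-40392 + (((-20 - 1*33) + 8810) + 15613))*(578 - 7287) = (-40392 + (((-20 - 33) + 8810) + 15613))*(-6709) = (-40392 + ((-53 + 8810) + 15613))*(-6709) = (-40392 + (8757 + 15613))*(-6709) = (-40392 + 24370)*(-6709) = -16022*(-6709) = 107491598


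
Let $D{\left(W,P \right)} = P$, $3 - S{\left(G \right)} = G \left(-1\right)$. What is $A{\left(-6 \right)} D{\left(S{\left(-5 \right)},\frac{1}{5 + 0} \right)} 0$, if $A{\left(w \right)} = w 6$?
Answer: $0$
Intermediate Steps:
$S{\left(G \right)} = 3 + G$ ($S{\left(G \right)} = 3 - G \left(-1\right) = 3 - - G = 3 + G$)
$A{\left(w \right)} = 6 w$
$A{\left(-6 \right)} D{\left(S{\left(-5 \right)},\frac{1}{5 + 0} \right)} 0 = \frac{6 \left(-6\right)}{5 + 0} \cdot 0 = - \frac{36}{5} \cdot 0 = \left(-36\right) \frac{1}{5} \cdot 0 = \left(- \frac{36}{5}\right) 0 = 0$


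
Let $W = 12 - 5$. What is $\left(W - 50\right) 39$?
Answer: $-1677$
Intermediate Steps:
$W = 7$ ($W = 12 - 5 = 7$)
$\left(W - 50\right) 39 = \left(7 - 50\right) 39 = \left(-43\right) 39 = -1677$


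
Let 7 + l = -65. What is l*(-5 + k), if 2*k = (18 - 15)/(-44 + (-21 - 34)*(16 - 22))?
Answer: 51426/143 ≈ 359.62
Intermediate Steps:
l = -72 (l = -7 - 65 = -72)
k = 3/572 (k = ((18 - 15)/(-44 + (-21 - 34)*(16 - 22)))/2 = (3/(-44 - 55*(-6)))/2 = (3/(-44 + 330))/2 = (3/286)/2 = (3*(1/286))/2 = (1/2)*(3/286) = 3/572 ≈ 0.0052448)
l*(-5 + k) = -72*(-5 + 3/572) = -72*(-2857/572) = 51426/143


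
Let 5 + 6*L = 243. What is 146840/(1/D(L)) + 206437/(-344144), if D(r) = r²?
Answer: 715613458480627/3097296 ≈ 2.3104e+8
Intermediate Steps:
L = 119/3 (L = -⅚ + (⅙)*243 = -⅚ + 81/2 = 119/3 ≈ 39.667)
146840/(1/D(L)) + 206437/(-344144) = 146840/(1/((119/3)²)) + 206437/(-344144) = 146840/(1/(14161/9)) + 206437*(-1/344144) = 146840/(9/14161) - 206437/344144 = 146840*(14161/9) - 206437/344144 = 2079401240/9 - 206437/344144 = 715613458480627/3097296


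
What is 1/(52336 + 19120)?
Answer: 1/71456 ≈ 1.3995e-5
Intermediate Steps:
1/(52336 + 19120) = 1/71456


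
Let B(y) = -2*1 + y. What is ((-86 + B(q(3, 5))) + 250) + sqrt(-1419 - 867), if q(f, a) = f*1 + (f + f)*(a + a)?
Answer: 225 + 3*I*sqrt(254) ≈ 225.0 + 47.812*I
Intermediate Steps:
q(f, a) = f + 4*a*f (q(f, a) = f + (2*f)*(2*a) = f + 4*a*f)
B(y) = -2 + y
((-86 + B(q(3, 5))) + 250) + sqrt(-1419 - 867) = ((-86 + (-2 + 3*(1 + 4*5))) + 250) + sqrt(-1419 - 867) = ((-86 + (-2 + 3*(1 + 20))) + 250) + sqrt(-2286) = ((-86 + (-2 + 3*21)) + 250) + 3*I*sqrt(254) = ((-86 + (-2 + 63)) + 250) + 3*I*sqrt(254) = ((-86 + 61) + 250) + 3*I*sqrt(254) = (-25 + 250) + 3*I*sqrt(254) = 225 + 3*I*sqrt(254)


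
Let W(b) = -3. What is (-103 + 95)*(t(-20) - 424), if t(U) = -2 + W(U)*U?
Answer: 2928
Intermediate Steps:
t(U) = -2 - 3*U
(-103 + 95)*(t(-20) - 424) = (-103 + 95)*((-2 - 3*(-20)) - 424) = -8*((-2 + 60) - 424) = -8*(58 - 424) = -8*(-366) = 2928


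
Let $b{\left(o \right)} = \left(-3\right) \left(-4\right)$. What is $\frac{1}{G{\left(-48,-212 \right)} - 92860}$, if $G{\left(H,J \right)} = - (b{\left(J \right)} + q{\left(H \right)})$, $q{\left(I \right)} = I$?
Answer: $- \frac{1}{92824} \approx -1.0773 \cdot 10^{-5}$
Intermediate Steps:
$b{\left(o \right)} = 12$
$G{\left(H,J \right)} = -12 - H$ ($G{\left(H,J \right)} = - (12 + H) = -12 - H$)
$\frac{1}{G{\left(-48,-212 \right)} - 92860} = \frac{1}{\left(-12 - -48\right) - 92860} = \frac{1}{\left(-12 + 48\right) - 92860} = \frac{1}{36 - 92860} = \frac{1}{-92824} = - \frac{1}{92824}$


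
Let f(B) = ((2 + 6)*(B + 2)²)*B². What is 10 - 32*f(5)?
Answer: -313590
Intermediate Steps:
f(B) = 8*B²*(2 + B)² (f(B) = (8*(2 + B)²)*B² = 8*B²*(2 + B)²)
10 - 32*f(5) = 10 - 256*5²*(2 + 5)² = 10 - 256*25*7² = 10 - 256*25*49 = 10 - 32*9800 = 10 - 313600 = -313590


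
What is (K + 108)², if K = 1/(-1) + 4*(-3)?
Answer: 9025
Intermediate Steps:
K = -13 (K = -1 - 12 = -13)
(K + 108)² = (-13 + 108)² = 95² = 9025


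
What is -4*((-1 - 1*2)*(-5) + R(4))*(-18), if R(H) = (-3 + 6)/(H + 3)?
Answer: 7776/7 ≈ 1110.9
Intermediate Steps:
R(H) = 3/(3 + H)
-4*((-1 - 1*2)*(-5) + R(4))*(-18) = -4*((-1 - 1*2)*(-5) + 3/(3 + 4))*(-18) = -4*((-1 - 2)*(-5) + 3/7)*(-18) = -4*(-3*(-5) + 3*(⅐))*(-18) = -4*(15 + 3/7)*(-18) = -4*108/7*(-18) = -432/7*(-18) = 7776/7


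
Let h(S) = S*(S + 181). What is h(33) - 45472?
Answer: -38410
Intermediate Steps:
h(S) = S*(181 + S)
h(33) - 45472 = 33*(181 + 33) - 45472 = 33*214 - 45472 = 7062 - 45472 = -38410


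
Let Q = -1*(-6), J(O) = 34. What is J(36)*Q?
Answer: 204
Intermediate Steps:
Q = 6
J(36)*Q = 34*6 = 204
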